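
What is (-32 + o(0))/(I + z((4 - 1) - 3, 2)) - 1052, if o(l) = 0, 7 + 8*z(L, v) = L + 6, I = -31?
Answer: -261692/249 ≈ -1051.0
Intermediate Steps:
z(L, v) = -⅛ + L/8 (z(L, v) = -7/8 + (L + 6)/8 = -7/8 + (6 + L)/8 = -7/8 + (¾ + L/8) = -⅛ + L/8)
(-32 + o(0))/(I + z((4 - 1) - 3, 2)) - 1052 = (-32 + 0)/(-31 + (-⅛ + ((4 - 1) - 3)/8)) - 1052 = -32/(-31 + (-⅛ + (3 - 3)/8)) - 1052 = -32/(-31 + (-⅛ + (⅛)*0)) - 1052 = -32/(-31 + (-⅛ + 0)) - 1052 = -32/(-31 - ⅛) - 1052 = -32/(-249/8) - 1052 = -8/249*(-32) - 1052 = 256/249 - 1052 = -261692/249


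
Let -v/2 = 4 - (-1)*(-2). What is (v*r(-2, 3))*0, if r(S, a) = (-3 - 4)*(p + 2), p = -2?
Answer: 0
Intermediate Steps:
v = -4 (v = -2*(4 - (-1)*(-2)) = -2*(4 - 1*2) = -2*(4 - 2) = -2*2 = -4)
r(S, a) = 0 (r(S, a) = (-3 - 4)*(-2 + 2) = -7*0 = 0)
(v*r(-2, 3))*0 = -4*0*0 = 0*0 = 0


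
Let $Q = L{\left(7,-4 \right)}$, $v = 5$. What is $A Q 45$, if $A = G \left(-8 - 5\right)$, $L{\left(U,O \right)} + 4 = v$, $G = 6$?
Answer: $-3510$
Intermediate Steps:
$L{\left(U,O \right)} = 1$ ($L{\left(U,O \right)} = -4 + 5 = 1$)
$A = -78$ ($A = 6 \left(-8 - 5\right) = 6 \left(-13\right) = -78$)
$Q = 1$
$A Q 45 = \left(-78\right) 1 \cdot 45 = \left(-78\right) 45 = -3510$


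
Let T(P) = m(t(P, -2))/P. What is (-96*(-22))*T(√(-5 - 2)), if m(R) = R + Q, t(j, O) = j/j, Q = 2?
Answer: -6336*I*√7/7 ≈ -2394.8*I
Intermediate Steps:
t(j, O) = 1
m(R) = 2 + R (m(R) = R + 2 = 2 + R)
T(P) = 3/P (T(P) = (2 + 1)/P = 3/P)
(-96*(-22))*T(√(-5 - 2)) = (-96*(-22))*(3/(√(-5 - 2))) = 2112*(3/(√(-7))) = 2112*(3/((I*√7))) = 2112*(3*(-I*√7/7)) = 2112*(-3*I*√7/7) = -6336*I*√7/7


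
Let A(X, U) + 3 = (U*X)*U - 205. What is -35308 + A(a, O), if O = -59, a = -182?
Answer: -669058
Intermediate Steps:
A(X, U) = -208 + X*U² (A(X, U) = -3 + ((U*X)*U - 205) = -3 + (X*U² - 205) = -3 + (-205 + X*U²) = -208 + X*U²)
-35308 + A(a, O) = -35308 + (-208 - 182*(-59)²) = -35308 + (-208 - 182*3481) = -35308 + (-208 - 633542) = -35308 - 633750 = -669058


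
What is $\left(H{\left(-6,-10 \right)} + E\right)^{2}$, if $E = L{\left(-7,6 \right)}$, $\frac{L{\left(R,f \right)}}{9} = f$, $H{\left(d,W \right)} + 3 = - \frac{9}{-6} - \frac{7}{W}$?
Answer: $\frac{70756}{25} \approx 2830.2$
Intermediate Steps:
$H{\left(d,W \right)} = - \frac{3}{2} - \frac{7}{W}$ ($H{\left(d,W \right)} = -3 - \left(- \frac{3}{2} + \frac{7}{W}\right) = -3 + \left(\frac{3}{2} - \frac{7}{W}\right) = - \frac{3}{2} - \frac{7}{W}$)
$L{\left(R,f \right)} = 9 f$
$E = 54$ ($E = 9 \cdot 6 = 54$)
$\left(H{\left(-6,-10 \right)} + E\right)^{2} = \left(\left(- \frac{3}{2} - \frac{7}{-10}\right) + 54\right)^{2} = \left(\left(- \frac{3}{2} - - \frac{7}{10}\right) + 54\right)^{2} = \left(\left(- \frac{3}{2} + \frac{7}{10}\right) + 54\right)^{2} = \left(- \frac{4}{5} + 54\right)^{2} = \left(\frac{266}{5}\right)^{2} = \frac{70756}{25}$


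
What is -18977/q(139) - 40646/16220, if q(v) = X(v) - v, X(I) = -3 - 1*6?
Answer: 75447833/600140 ≈ 125.72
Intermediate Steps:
X(I) = -9 (X(I) = -3 - 6 = -9)
q(v) = -9 - v
-18977/q(139) - 40646/16220 = -18977/(-9 - 1*139) - 40646/16220 = -18977/(-9 - 139) - 40646*1/16220 = -18977/(-148) - 20323/8110 = -18977*(-1/148) - 20323/8110 = 18977/148 - 20323/8110 = 75447833/600140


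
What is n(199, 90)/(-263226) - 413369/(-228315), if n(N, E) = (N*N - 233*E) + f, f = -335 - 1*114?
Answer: 5814346948/3338802455 ≈ 1.7414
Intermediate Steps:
f = -449 (f = -335 - 114 = -449)
n(N, E) = -449 + N² - 233*E (n(N, E) = (N*N - 233*E) - 449 = (N² - 233*E) - 449 = -449 + N² - 233*E)
n(199, 90)/(-263226) - 413369/(-228315) = (-449 + 199² - 233*90)/(-263226) - 413369/(-228315) = (-449 + 39601 - 20970)*(-1/263226) - 413369*(-1/228315) = 18182*(-1/263226) + 413369/228315 = -9091/131613 + 413369/228315 = 5814346948/3338802455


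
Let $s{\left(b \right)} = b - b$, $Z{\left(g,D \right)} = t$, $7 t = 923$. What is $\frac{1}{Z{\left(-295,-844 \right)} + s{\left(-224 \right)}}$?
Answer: $\frac{7}{923} \approx 0.007584$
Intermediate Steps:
$t = \frac{923}{7}$ ($t = \frac{1}{7} \cdot 923 = \frac{923}{7} \approx 131.86$)
$Z{\left(g,D \right)} = \frac{923}{7}$
$s{\left(b \right)} = 0$
$\frac{1}{Z{\left(-295,-844 \right)} + s{\left(-224 \right)}} = \frac{1}{\frac{923}{7} + 0} = \frac{1}{\frac{923}{7}} = \frac{7}{923}$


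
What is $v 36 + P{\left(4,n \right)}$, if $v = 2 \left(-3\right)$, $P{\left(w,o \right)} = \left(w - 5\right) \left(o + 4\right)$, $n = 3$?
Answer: $-223$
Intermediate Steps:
$P{\left(w,o \right)} = \left(-5 + w\right) \left(4 + o\right)$
$v = -6$
$v 36 + P{\left(4,n \right)} = \left(-6\right) 36 + \left(-20 - 15 + 4 \cdot 4 + 3 \cdot 4\right) = -216 + \left(-20 - 15 + 16 + 12\right) = -216 - 7 = -223$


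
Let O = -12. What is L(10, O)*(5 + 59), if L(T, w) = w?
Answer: -768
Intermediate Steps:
L(10, O)*(5 + 59) = -12*(5 + 59) = -12*64 = -768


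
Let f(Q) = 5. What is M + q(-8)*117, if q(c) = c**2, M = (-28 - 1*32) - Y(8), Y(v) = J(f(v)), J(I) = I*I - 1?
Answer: 7404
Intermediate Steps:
J(I) = -1 + I**2 (J(I) = I**2 - 1 = -1 + I**2)
Y(v) = 24 (Y(v) = -1 + 5**2 = -1 + 25 = 24)
M = -84 (M = (-28 - 1*32) - 1*24 = (-28 - 32) - 24 = -60 - 24 = -84)
M + q(-8)*117 = -84 + (-8)**2*117 = -84 + 64*117 = -84 + 7488 = 7404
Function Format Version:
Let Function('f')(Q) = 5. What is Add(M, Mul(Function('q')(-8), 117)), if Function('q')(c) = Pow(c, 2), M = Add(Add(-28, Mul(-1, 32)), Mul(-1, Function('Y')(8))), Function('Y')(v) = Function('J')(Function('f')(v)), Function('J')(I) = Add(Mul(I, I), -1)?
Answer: 7404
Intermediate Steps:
Function('J')(I) = Add(-1, Pow(I, 2)) (Function('J')(I) = Add(Pow(I, 2), -1) = Add(-1, Pow(I, 2)))
Function('Y')(v) = 24 (Function('Y')(v) = Add(-1, Pow(5, 2)) = Add(-1, 25) = 24)
M = -84 (M = Add(Add(-28, Mul(-1, 32)), Mul(-1, 24)) = Add(Add(-28, -32), -24) = Add(-60, -24) = -84)
Add(M, Mul(Function('q')(-8), 117)) = Add(-84, Mul(Pow(-8, 2), 117)) = Add(-84, Mul(64, 117)) = Add(-84, 7488) = 7404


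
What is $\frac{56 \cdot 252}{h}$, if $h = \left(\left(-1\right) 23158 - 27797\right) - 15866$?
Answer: $- \frac{14112}{66821} \approx -0.21119$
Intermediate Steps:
$h = -66821$ ($h = \left(-23158 - 27797\right) - 15866 = -50955 - 15866 = -66821$)
$\frac{56 \cdot 252}{h} = \frac{56 \cdot 252}{-66821} = 14112 \left(- \frac{1}{66821}\right) = - \frac{14112}{66821}$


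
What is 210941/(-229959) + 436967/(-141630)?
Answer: -43453356061/10856364390 ≈ -4.0026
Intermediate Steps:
210941/(-229959) + 436967/(-141630) = 210941*(-1/229959) + 436967*(-1/141630) = -210941/229959 - 436967/141630 = -43453356061/10856364390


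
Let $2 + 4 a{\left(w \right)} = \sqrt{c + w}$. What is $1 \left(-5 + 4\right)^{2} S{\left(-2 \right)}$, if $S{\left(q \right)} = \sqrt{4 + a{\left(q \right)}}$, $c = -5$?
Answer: $\frac{\sqrt{14 + i \sqrt{7}}}{2} \approx 1.8791 + 0.176 i$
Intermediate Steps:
$a{\left(w \right)} = - \frac{1}{2} + \frac{\sqrt{-5 + w}}{4}$
$S{\left(q \right)} = \sqrt{\frac{7}{2} + \frac{\sqrt{-5 + q}}{4}}$ ($S{\left(q \right)} = \sqrt{4 + \left(- \frac{1}{2} + \frac{\sqrt{-5 + q}}{4}\right)} = \sqrt{\frac{7}{2} + \frac{\sqrt{-5 + q}}{4}}$)
$1 \left(-5 + 4\right)^{2} S{\left(-2 \right)} = 1 \left(-5 + 4\right)^{2} \frac{\sqrt{14 + \sqrt{-5 - 2}}}{2} = 1 \left(-1\right)^{2} \frac{\sqrt{14 + \sqrt{-7}}}{2} = 1 \cdot 1 \frac{\sqrt{14 + i \sqrt{7}}}{2} = 1 \frac{\sqrt{14 + i \sqrt{7}}}{2} = \frac{\sqrt{14 + i \sqrt{7}}}{2}$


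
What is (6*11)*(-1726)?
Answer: -113916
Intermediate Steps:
(6*11)*(-1726) = 66*(-1726) = -113916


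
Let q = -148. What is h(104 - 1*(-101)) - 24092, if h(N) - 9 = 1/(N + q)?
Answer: -1372730/57 ≈ -24083.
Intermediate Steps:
h(N) = 9 + 1/(-148 + N) (h(N) = 9 + 1/(N - 148) = 9 + 1/(-148 + N))
h(104 - 1*(-101)) - 24092 = (-1331 + 9*(104 - 1*(-101)))/(-148 + (104 - 1*(-101))) - 24092 = (-1331 + 9*(104 + 101))/(-148 + (104 + 101)) - 24092 = (-1331 + 9*205)/(-148 + 205) - 24092 = (-1331 + 1845)/57 - 24092 = (1/57)*514 - 24092 = 514/57 - 24092 = -1372730/57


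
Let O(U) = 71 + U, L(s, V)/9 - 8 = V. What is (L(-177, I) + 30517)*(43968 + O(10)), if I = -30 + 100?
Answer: 1375165731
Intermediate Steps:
I = 70
L(s, V) = 72 + 9*V
(L(-177, I) + 30517)*(43968 + O(10)) = ((72 + 9*70) + 30517)*(43968 + (71 + 10)) = ((72 + 630) + 30517)*(43968 + 81) = (702 + 30517)*44049 = 31219*44049 = 1375165731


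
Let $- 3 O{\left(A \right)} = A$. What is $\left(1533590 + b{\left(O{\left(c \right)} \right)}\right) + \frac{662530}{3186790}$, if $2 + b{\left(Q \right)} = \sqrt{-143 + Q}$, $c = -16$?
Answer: $\frac{488722356505}{318679} + \frac{i \sqrt{1239}}{3} \approx 1.5336 \cdot 10^{6} + 11.733 i$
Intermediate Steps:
$O{\left(A \right)} = - \frac{A}{3}$
$b{\left(Q \right)} = -2 + \sqrt{-143 + Q}$
$\left(1533590 + b{\left(O{\left(c \right)} \right)}\right) + \frac{662530}{3186790} = \left(1533590 - \left(2 - \sqrt{-143 - - \frac{16}{3}}\right)\right) + \frac{662530}{3186790} = \left(1533590 - \left(2 - \sqrt{-143 + \frac{16}{3}}\right)\right) + 662530 \cdot \frac{1}{3186790} = \left(1533590 - \left(2 - \sqrt{- \frac{413}{3}}\right)\right) + \frac{66253}{318679} = \left(1533590 - \left(2 - \frac{i \sqrt{1239}}{3}\right)\right) + \frac{66253}{318679} = \left(1533588 + \frac{i \sqrt{1239}}{3}\right) + \frac{66253}{318679} = \frac{488722356505}{318679} + \frac{i \sqrt{1239}}{3}$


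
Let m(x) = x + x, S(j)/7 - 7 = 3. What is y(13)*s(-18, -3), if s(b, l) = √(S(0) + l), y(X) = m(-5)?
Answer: -10*√67 ≈ -81.854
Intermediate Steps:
S(j) = 70 (S(j) = 49 + 7*3 = 49 + 21 = 70)
m(x) = 2*x
y(X) = -10 (y(X) = 2*(-5) = -10)
s(b, l) = √(70 + l)
y(13)*s(-18, -3) = -10*√(70 - 3) = -10*√67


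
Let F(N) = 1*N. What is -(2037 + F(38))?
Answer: -2075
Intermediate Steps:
F(N) = N
-(2037 + F(38)) = -(2037 + 38) = -1*2075 = -2075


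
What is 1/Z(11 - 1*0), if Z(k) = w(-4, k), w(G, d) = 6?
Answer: 1/6 ≈ 0.16667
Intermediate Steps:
Z(k) = 6
1/Z(11 - 1*0) = 1/6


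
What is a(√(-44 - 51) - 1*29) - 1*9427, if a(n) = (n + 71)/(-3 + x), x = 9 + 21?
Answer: -84829/9 + I*√95/27 ≈ -9425.4 + 0.36099*I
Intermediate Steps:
x = 30
a(n) = 71/27 + n/27 (a(n) = (n + 71)/(-3 + 30) = (71 + n)/27 = (71 + n)*(1/27) = 71/27 + n/27)
a(√(-44 - 51) - 1*29) - 1*9427 = (71/27 + (√(-44 - 51) - 1*29)/27) - 1*9427 = (71/27 + (√(-95) - 29)/27) - 9427 = (71/27 + (I*√95 - 29)/27) - 9427 = (71/27 + (-29 + I*√95)/27) - 9427 = (71/27 + (-29/27 + I*√95/27)) - 9427 = (14/9 + I*√95/27) - 9427 = -84829/9 + I*√95/27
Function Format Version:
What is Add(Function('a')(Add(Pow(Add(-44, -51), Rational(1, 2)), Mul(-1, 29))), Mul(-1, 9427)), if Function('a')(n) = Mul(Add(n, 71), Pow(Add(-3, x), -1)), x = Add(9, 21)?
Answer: Add(Rational(-84829, 9), Mul(Rational(1, 27), I, Pow(95, Rational(1, 2)))) ≈ Add(-9425.4, Mul(0.36099, I))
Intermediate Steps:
x = 30
Function('a')(n) = Add(Rational(71, 27), Mul(Rational(1, 27), n)) (Function('a')(n) = Mul(Add(n, 71), Pow(Add(-3, 30), -1)) = Mul(Add(71, n), Pow(27, -1)) = Mul(Add(71, n), Rational(1, 27)) = Add(Rational(71, 27), Mul(Rational(1, 27), n)))
Add(Function('a')(Add(Pow(Add(-44, -51), Rational(1, 2)), Mul(-1, 29))), Mul(-1, 9427)) = Add(Add(Rational(71, 27), Mul(Rational(1, 27), Add(Pow(Add(-44, -51), Rational(1, 2)), Mul(-1, 29)))), Mul(-1, 9427)) = Add(Add(Rational(71, 27), Mul(Rational(1, 27), Add(Pow(-95, Rational(1, 2)), -29))), -9427) = Add(Add(Rational(71, 27), Mul(Rational(1, 27), Add(Mul(I, Pow(95, Rational(1, 2))), -29))), -9427) = Add(Add(Rational(71, 27), Mul(Rational(1, 27), Add(-29, Mul(I, Pow(95, Rational(1, 2)))))), -9427) = Add(Add(Rational(71, 27), Add(Rational(-29, 27), Mul(Rational(1, 27), I, Pow(95, Rational(1, 2))))), -9427) = Add(Add(Rational(14, 9), Mul(Rational(1, 27), I, Pow(95, Rational(1, 2)))), -9427) = Add(Rational(-84829, 9), Mul(Rational(1, 27), I, Pow(95, Rational(1, 2))))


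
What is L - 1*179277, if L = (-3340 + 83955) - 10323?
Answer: -108985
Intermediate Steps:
L = 70292 (L = 80615 - 10323 = 70292)
L - 1*179277 = 70292 - 1*179277 = 70292 - 179277 = -108985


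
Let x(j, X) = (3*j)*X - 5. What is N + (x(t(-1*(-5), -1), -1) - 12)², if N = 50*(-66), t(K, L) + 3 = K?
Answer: -2771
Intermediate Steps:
t(K, L) = -3 + K
x(j, X) = -5 + 3*X*j (x(j, X) = 3*X*j - 5 = -5 + 3*X*j)
N = -3300
N + (x(t(-1*(-5), -1), -1) - 12)² = -3300 + ((-5 + 3*(-1)*(-3 - 1*(-5))) - 12)² = -3300 + ((-5 + 3*(-1)*(-3 + 5)) - 12)² = -3300 + ((-5 + 3*(-1)*2) - 12)² = -3300 + ((-5 - 6) - 12)² = -3300 + (-11 - 12)² = -3300 + (-23)² = -3300 + 529 = -2771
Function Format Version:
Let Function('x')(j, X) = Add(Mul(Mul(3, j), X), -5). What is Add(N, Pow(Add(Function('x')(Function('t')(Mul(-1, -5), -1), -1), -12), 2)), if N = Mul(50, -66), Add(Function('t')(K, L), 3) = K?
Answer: -2771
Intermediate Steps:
Function('t')(K, L) = Add(-3, K)
Function('x')(j, X) = Add(-5, Mul(3, X, j)) (Function('x')(j, X) = Add(Mul(3, X, j), -5) = Add(-5, Mul(3, X, j)))
N = -3300
Add(N, Pow(Add(Function('x')(Function('t')(Mul(-1, -5), -1), -1), -12), 2)) = Add(-3300, Pow(Add(Add(-5, Mul(3, -1, Add(-3, Mul(-1, -5)))), -12), 2)) = Add(-3300, Pow(Add(Add(-5, Mul(3, -1, Add(-3, 5))), -12), 2)) = Add(-3300, Pow(Add(Add(-5, Mul(3, -1, 2)), -12), 2)) = Add(-3300, Pow(Add(Add(-5, -6), -12), 2)) = Add(-3300, Pow(Add(-11, -12), 2)) = Add(-3300, Pow(-23, 2)) = Add(-3300, 529) = -2771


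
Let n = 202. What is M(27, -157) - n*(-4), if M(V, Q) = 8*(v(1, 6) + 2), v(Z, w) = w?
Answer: 872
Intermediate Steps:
M(V, Q) = 64 (M(V, Q) = 8*(6 + 2) = 8*8 = 64)
M(27, -157) - n*(-4) = 64 - 202*(-4) = 64 - 1*(-808) = 64 + 808 = 872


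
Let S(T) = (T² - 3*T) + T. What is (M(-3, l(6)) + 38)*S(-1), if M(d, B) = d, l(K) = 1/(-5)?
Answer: 105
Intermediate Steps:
l(K) = -⅕
S(T) = T² - 2*T
(M(-3, l(6)) + 38)*S(-1) = (-3 + 38)*(-(-2 - 1)) = 35*(-1*(-3)) = 35*3 = 105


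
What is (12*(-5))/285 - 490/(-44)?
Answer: 4567/418 ≈ 10.926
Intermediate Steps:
(12*(-5))/285 - 490/(-44) = -60*1/285 - 490*(-1/44) = -4/19 + 245/22 = 4567/418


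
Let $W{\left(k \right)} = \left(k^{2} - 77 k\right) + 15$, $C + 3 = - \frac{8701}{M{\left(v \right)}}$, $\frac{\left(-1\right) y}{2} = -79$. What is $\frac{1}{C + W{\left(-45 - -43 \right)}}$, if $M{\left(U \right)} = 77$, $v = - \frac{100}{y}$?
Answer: $\frac{1}{57} \approx 0.017544$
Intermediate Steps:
$y = 158$ ($y = \left(-2\right) \left(-79\right) = 158$)
$v = - \frac{50}{79}$ ($v = - \frac{100}{158} = \left(-100\right) \frac{1}{158} = - \frac{50}{79} \approx -0.63291$)
$C = -116$ ($C = -3 - \frac{8701}{77} = -3 - 113 = -116$)
$W{\left(k \right)} = 15 + k^{2} - 77 k$
$\frac{1}{C + W{\left(-45 - -43 \right)}} = \frac{1}{-116 + \left(15 + \left(-45 - -43\right)^{2} - 77 \left(-45 - -43\right)\right)} = \frac{1}{-116 + \left(15 + \left(-45 + 43\right)^{2} - 77 \left(-45 + 43\right)\right)} = \frac{1}{-116 + \left(15 + \left(-2\right)^{2} - -154\right)} = \frac{1}{-116 + \left(15 + 4 + 154\right)} = \frac{1}{-116 + 173} = \frac{1}{57}$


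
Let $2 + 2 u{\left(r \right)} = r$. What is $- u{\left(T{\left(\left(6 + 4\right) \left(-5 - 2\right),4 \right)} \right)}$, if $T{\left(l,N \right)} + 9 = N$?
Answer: $\frac{7}{2} \approx 3.5$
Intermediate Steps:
$T{\left(l,N \right)} = -9 + N$
$u{\left(r \right)} = -1 + \frac{r}{2}$
$- u{\left(T{\left(\left(6 + 4\right) \left(-5 - 2\right),4 \right)} \right)} = - (-1 + \frac{-9 + 4}{2}) = - (-1 + \frac{1}{2} \left(-5\right)) = - (-1 - \frac{5}{2}) = \left(-1\right) \left(- \frac{7}{2}\right) = \frac{7}{2}$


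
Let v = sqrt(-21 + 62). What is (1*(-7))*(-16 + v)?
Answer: 112 - 7*sqrt(41) ≈ 67.178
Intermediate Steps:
v = sqrt(41) ≈ 6.4031
(1*(-7))*(-16 + v) = (1*(-7))*(-16 + sqrt(41)) = -7*(-16 + sqrt(41)) = 112 - 7*sqrt(41)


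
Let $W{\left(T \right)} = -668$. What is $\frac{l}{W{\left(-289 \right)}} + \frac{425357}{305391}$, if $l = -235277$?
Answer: $\frac{72135616783}{204001188} \approx 353.6$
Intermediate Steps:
$\frac{l}{W{\left(-289 \right)}} + \frac{425357}{305391} = - \frac{235277}{-668} + \frac{425357}{305391} = \left(-235277\right) \left(- \frac{1}{668}\right) + 425357 \cdot \frac{1}{305391} = \frac{235277}{668} + \frac{425357}{305391} = \frac{72135616783}{204001188}$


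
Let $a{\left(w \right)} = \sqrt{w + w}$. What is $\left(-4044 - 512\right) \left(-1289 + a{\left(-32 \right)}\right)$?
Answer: $5872684 - 36448 i \approx 5.8727 \cdot 10^{6} - 36448.0 i$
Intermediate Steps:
$a{\left(w \right)} = \sqrt{2} \sqrt{w}$ ($a{\left(w \right)} = \sqrt{2 w} = \sqrt{2} \sqrt{w}$)
$\left(-4044 - 512\right) \left(-1289 + a{\left(-32 \right)}\right) = \left(-4044 - 512\right) \left(-1289 + \sqrt{2} \sqrt{-32}\right) = - 4556 \left(-1289 + \sqrt{2} \cdot 4 i \sqrt{2}\right) = - 4556 \left(-1289 + 8 i\right) = 5872684 - 36448 i$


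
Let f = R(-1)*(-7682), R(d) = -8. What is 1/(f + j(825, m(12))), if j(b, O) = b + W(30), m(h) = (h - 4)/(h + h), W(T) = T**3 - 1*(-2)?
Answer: 1/89283 ≈ 1.1200e-5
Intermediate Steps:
f = 61456 (f = -8*(-7682) = 61456)
W(T) = 2 + T**3 (W(T) = T**3 + 2 = 2 + T**3)
m(h) = (-4 + h)/(2*h) (m(h) = (-4 + h)/((2*h)) = (-4 + h)*(1/(2*h)) = (-4 + h)/(2*h))
j(b, O) = 27002 + b (j(b, O) = b + (2 + 30**3) = b + (2 + 27000) = b + 27002 = 27002 + b)
1/(f + j(825, m(12))) = 1/(61456 + (27002 + 825)) = 1/(61456 + 27827) = 1/89283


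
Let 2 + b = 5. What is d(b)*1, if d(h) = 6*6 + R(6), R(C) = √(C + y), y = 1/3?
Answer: 36 + √57/3 ≈ 38.517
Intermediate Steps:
y = ⅓ ≈ 0.33333
b = 3 (b = -2 + 5 = 3)
R(C) = √(⅓ + C) (R(C) = √(C + ⅓) = √(⅓ + C))
d(h) = 36 + √57/3 (d(h) = 6*6 + √(3 + 9*6)/3 = 36 + √(3 + 54)/3 = 36 + √57/3)
d(b)*1 = (36 + √57/3)*1 = 36 + √57/3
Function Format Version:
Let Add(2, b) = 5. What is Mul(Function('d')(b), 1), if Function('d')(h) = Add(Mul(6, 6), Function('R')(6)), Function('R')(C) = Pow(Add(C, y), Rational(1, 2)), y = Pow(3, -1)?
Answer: Add(36, Mul(Rational(1, 3), Pow(57, Rational(1, 2)))) ≈ 38.517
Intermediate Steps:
y = Rational(1, 3) ≈ 0.33333
b = 3 (b = Add(-2, 5) = 3)
Function('R')(C) = Pow(Add(Rational(1, 3), C), Rational(1, 2)) (Function('R')(C) = Pow(Add(C, Rational(1, 3)), Rational(1, 2)) = Pow(Add(Rational(1, 3), C), Rational(1, 2)))
Function('d')(h) = Add(36, Mul(Rational(1, 3), Pow(57, Rational(1, 2)))) (Function('d')(h) = Add(Mul(6, 6), Mul(Rational(1, 3), Pow(Add(3, Mul(9, 6)), Rational(1, 2)))) = Add(36, Mul(Rational(1, 3), Pow(Add(3, 54), Rational(1, 2)))) = Add(36, Mul(Rational(1, 3), Pow(57, Rational(1, 2)))))
Mul(Function('d')(b), 1) = Mul(Add(36, Mul(Rational(1, 3), Pow(57, Rational(1, 2)))), 1) = Add(36, Mul(Rational(1, 3), Pow(57, Rational(1, 2))))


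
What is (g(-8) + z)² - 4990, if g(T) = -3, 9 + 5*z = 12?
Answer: -124606/25 ≈ -4984.2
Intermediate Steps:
z = ⅗ (z = -9/5 + (⅕)*12 = -9/5 + 12/5 = ⅗ ≈ 0.60000)
(g(-8) + z)² - 4990 = (-3 + ⅗)² - 4990 = (-12/5)² - 4990 = 144/25 - 4990 = -124606/25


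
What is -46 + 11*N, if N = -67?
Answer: -783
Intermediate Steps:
-46 + 11*N = -46 + 11*(-67) = -46 - 737 = -783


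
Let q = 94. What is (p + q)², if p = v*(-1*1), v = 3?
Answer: 8281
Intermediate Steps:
p = -3 (p = 3*(-1*1) = 3*(-1) = -3)
(p + q)² = (-3 + 94)² = 91² = 8281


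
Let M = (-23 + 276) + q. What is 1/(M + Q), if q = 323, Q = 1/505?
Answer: 505/290881 ≈ 0.0017361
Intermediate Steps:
Q = 1/505 ≈ 0.0019802
M = 576 (M = (-23 + 276) + 323 = 253 + 323 = 576)
1/(M + Q) = 1/(576 + 1/505) = 1/(290881/505) = 505/290881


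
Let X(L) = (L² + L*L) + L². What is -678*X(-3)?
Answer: -18306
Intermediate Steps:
X(L) = 3*L² (X(L) = (L² + L²) + L² = 2*L² + L² = 3*L²)
-678*X(-3) = -2034*(-3)² = -2034*9 = -678*27 = -18306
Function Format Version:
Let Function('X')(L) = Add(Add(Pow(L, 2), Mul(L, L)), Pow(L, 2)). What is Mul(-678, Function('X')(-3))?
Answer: -18306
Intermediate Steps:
Function('X')(L) = Mul(3, Pow(L, 2)) (Function('X')(L) = Add(Add(Pow(L, 2), Pow(L, 2)), Pow(L, 2)) = Add(Mul(2, Pow(L, 2)), Pow(L, 2)) = Mul(3, Pow(L, 2)))
Mul(-678, Function('X')(-3)) = Mul(-678, Mul(3, Pow(-3, 2))) = Mul(-678, Mul(3, 9)) = Mul(-678, 27) = -18306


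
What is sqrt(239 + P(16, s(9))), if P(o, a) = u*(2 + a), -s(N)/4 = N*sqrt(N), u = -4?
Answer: sqrt(663) ≈ 25.749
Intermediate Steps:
s(N) = -4*N**(3/2) (s(N) = -4*N*sqrt(N) = -4*N**(3/2))
P(o, a) = -8 - 4*a (P(o, a) = -4*(2 + a) = -8 - 4*a)
sqrt(239 + P(16, s(9))) = sqrt(239 + (-8 - (-16)*9**(3/2))) = sqrt(239 + (-8 - (-16)*27)) = sqrt(239 + (-8 - 4*(-108))) = sqrt(239 + (-8 + 432)) = sqrt(239 + 424) = sqrt(663)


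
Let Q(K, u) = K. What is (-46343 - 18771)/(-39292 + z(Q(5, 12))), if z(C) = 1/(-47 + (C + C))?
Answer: 2409218/1453805 ≈ 1.6572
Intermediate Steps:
z(C) = 1/(-47 + 2*C)
(-46343 - 18771)/(-39292 + z(Q(5, 12))) = (-46343 - 18771)/(-39292 + 1/(-47 + 2*5)) = -65114/(-39292 + 1/(-47 + 10)) = -65114/(-39292 + 1/(-37)) = -65114/(-39292 - 1/37) = -65114/(-1453805/37) = -65114*(-37/1453805) = 2409218/1453805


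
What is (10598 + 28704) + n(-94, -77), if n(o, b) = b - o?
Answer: 39319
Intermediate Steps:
(10598 + 28704) + n(-94, -77) = (10598 + 28704) + (-77 - 1*(-94)) = 39302 + (-77 + 94) = 39302 + 17 = 39319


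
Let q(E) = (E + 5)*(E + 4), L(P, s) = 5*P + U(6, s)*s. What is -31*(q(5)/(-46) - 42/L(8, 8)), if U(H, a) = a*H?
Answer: 310713/4876 ≈ 63.723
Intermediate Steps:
U(H, a) = H*a
L(P, s) = 5*P + 6*s**2 (L(P, s) = 5*P + (6*s)*s = 5*P + 6*s**2)
q(E) = (4 + E)*(5 + E) (q(E) = (5 + E)*(4 + E) = (4 + E)*(5 + E))
-31*(q(5)/(-46) - 42/L(8, 8)) = -31*((20 + 5**2 + 9*5)/(-46) - 42/(5*8 + 6*8**2)) = -31*((20 + 25 + 45)*(-1/46) - 42/(40 + 6*64)) = -31*(90*(-1/46) - 42/(40 + 384)) = -31*(-45/23 - 42/424) = -31*(-45/23 - 42*1/424) = -31*(-45/23 - 21/212) = -31*(-10023/4876) = 310713/4876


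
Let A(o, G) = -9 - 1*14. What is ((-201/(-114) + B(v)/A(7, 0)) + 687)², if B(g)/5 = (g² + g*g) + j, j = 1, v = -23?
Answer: 160615791361/763876 ≈ 2.1026e+5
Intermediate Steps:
B(g) = 5 + 10*g² (B(g) = 5*((g² + g*g) + 1) = 5*((g² + g²) + 1) = 5*(2*g² + 1) = 5*(1 + 2*g²) = 5 + 10*g²)
A(o, G) = -23 (A(o, G) = -9 - 14 = -23)
((-201/(-114) + B(v)/A(7, 0)) + 687)² = ((-201/(-114) + (5 + 10*(-23)²)/(-23)) + 687)² = ((-201*(-1/114) + (5 + 10*529)*(-1/23)) + 687)² = ((67/38 + (5 + 5290)*(-1/23)) + 687)² = ((67/38 + 5295*(-1/23)) + 687)² = ((67/38 - 5295/23) + 687)² = (-199669/874 + 687)² = (400769/874)² = 160615791361/763876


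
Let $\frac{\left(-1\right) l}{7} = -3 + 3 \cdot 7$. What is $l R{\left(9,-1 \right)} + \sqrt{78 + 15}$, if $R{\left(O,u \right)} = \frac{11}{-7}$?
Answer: $198 + \sqrt{93} \approx 207.64$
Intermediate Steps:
$l = -126$ ($l = - 7 \left(-3 + 3 \cdot 7\right) = - 7 \left(-3 + 21\right) = \left(-7\right) 18 = -126$)
$R{\left(O,u \right)} = - \frac{11}{7}$ ($R{\left(O,u \right)} = 11 \left(- \frac{1}{7}\right) = - \frac{11}{7}$)
$l R{\left(9,-1 \right)} + \sqrt{78 + 15} = \left(-126\right) \left(- \frac{11}{7}\right) + \sqrt{78 + 15} = 198 + \sqrt{93}$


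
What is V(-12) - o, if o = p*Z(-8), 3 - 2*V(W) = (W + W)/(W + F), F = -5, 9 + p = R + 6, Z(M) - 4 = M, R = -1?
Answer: -517/34 ≈ -15.206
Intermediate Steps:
Z(M) = 4 + M
p = -4 (p = -9 + (-1 + 6) = -9 + 5 = -4)
V(W) = 3/2 - W/(-5 + W) (V(W) = 3/2 - (W + W)/(2*(W - 5)) = 3/2 - 2*W/(2*(-5 + W)) = 3/2 - W/(-5 + W))
o = 16 (o = -4*(4 - 8) = -4*(-4) = 16)
V(-12) - o = (-15 - 12)/(2*(-5 - 12)) - 1*16 = (½)*(-27)/(-17) - 16 = (½)*(-1/17)*(-27) - 16 = 27/34 - 16 = -517/34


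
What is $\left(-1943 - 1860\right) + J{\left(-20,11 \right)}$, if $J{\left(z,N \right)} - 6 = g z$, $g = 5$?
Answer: $-3897$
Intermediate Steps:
$J{\left(z,N \right)} = 6 + 5 z$
$\left(-1943 - 1860\right) + J{\left(-20,11 \right)} = \left(-1943 - 1860\right) + \left(6 + 5 \left(-20\right)\right) = -3803 + \left(6 - 100\right) = -3803 - 94 = -3897$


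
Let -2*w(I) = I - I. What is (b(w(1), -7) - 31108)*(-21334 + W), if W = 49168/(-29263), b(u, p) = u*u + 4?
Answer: 19419658295040/29263 ≈ 6.6362e+8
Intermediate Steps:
w(I) = 0 (w(I) = -(I - I)/2 = -½*0 = 0)
b(u, p) = 4 + u² (b(u, p) = u² + 4 = 4 + u²)
W = -49168/29263 (W = 49168*(-1/29263) = -49168/29263 ≈ -1.6802)
(b(w(1), -7) - 31108)*(-21334 + W) = ((4 + 0²) - 31108)*(-21334 - 49168/29263) = ((4 + 0) - 31108)*(-624346010/29263) = (4 - 31108)*(-624346010/29263) = -31104*(-624346010/29263) = 19419658295040/29263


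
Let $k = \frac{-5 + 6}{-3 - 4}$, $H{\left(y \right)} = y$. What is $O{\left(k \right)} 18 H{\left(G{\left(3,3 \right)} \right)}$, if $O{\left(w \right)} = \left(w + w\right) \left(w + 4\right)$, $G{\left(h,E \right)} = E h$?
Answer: $- \frac{8748}{49} \approx -178.53$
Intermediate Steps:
$k = - \frac{1}{7}$ ($k = 1 \frac{1}{-7} = 1 \left(- \frac{1}{7}\right) = - \frac{1}{7} \approx -0.14286$)
$O{\left(w \right)} = 2 w \left(4 + w\right)$
$O{\left(k \right)} 18 H{\left(G{\left(3,3 \right)} \right)} = 2 \left(- \frac{1}{7}\right) \left(4 - \frac{1}{7}\right) 18 \cdot 3 \cdot 3 = 2 \left(- \frac{1}{7}\right) \frac{27}{7} \cdot 18 \cdot 9 = \left(- \frac{54}{49}\right) 18 \cdot 9 = \left(- \frac{972}{49}\right) 9 = - \frac{8748}{49}$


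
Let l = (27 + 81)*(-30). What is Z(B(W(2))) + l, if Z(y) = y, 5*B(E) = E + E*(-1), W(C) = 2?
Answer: -3240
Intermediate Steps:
B(E) = 0 (B(E) = (E + E*(-1))/5 = (E - E)/5 = (⅕)*0 = 0)
l = -3240 (l = 108*(-30) = -3240)
Z(B(W(2))) + l = 0 - 3240 = -3240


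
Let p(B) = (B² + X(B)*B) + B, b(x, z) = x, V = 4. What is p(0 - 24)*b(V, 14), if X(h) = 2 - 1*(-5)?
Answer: 1536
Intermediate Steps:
X(h) = 7 (X(h) = 2 + 5 = 7)
p(B) = B² + 8*B (p(B) = (B² + 7*B) + B = B² + 8*B)
p(0 - 24)*b(V, 14) = ((0 - 24)*(8 + (0 - 24)))*4 = -24*(8 - 24)*4 = -24*(-16)*4 = 384*4 = 1536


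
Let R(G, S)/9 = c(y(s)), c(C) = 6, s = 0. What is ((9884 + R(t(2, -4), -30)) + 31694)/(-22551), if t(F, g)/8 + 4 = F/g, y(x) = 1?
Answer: -41632/22551 ≈ -1.8461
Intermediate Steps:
t(F, g) = -32 + 8*F/g (t(F, g) = -32 + 8*(F/g) = -32 + 8*F/g)
R(G, S) = 54 (R(G, S) = 9*6 = 54)
((9884 + R(t(2, -4), -30)) + 31694)/(-22551) = ((9884 + 54) + 31694)/(-22551) = (9938 + 31694)*(-1/22551) = 41632*(-1/22551) = -41632/22551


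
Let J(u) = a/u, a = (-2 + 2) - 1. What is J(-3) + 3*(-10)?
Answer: -89/3 ≈ -29.667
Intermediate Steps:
a = -1 (a = 0 - 1 = -1)
J(u) = -1/u
J(-3) + 3*(-10) = -1/(-3) + 3*(-10) = -1*(-⅓) - 30 = ⅓ - 30 = -89/3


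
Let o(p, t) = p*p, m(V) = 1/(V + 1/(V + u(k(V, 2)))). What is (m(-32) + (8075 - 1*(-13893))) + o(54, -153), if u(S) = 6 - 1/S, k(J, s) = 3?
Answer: 62981325/2531 ≈ 24884.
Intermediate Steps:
u(S) = 6 - 1/S
m(V) = 1/(V + 1/(17/3 + V)) (m(V) = 1/(V + 1/(V + (6 - 1/3))) = 1/(V + 1/(V + (6 - 1*⅓))) = 1/(V + 1/(V + (6 - ⅓))) = 1/(V + 1/(V + 17/3)) = 1/(V + 1/(17/3 + V)))
o(p, t) = p²
(m(-32) + (8075 - 1*(-13893))) + o(54, -153) = ((17 + 3*(-32))/(3 + 3*(-32)² + 17*(-32)) + (8075 - 1*(-13893))) + 54² = ((17 - 96)/(3 + 3*1024 - 544) + (8075 + 13893)) + 2916 = (-79/(3 + 3072 - 544) + 21968) + 2916 = (-79/2531 + 21968) + 2916 = 55600929/2531 + 2916 = 62981325/2531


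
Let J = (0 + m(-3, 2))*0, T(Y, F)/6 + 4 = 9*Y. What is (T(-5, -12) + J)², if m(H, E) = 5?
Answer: 86436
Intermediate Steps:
T(Y, F) = -24 + 54*Y (T(Y, F) = -24 + 6*(9*Y) = -24 + 54*Y)
J = 0 (J = (0 + 5)*0 = 5*0 = 0)
(T(-5, -12) + J)² = ((-24 + 54*(-5)) + 0)² = ((-24 - 270) + 0)² = (-294 + 0)² = (-294)² = 86436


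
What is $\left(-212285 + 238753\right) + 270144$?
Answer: $296612$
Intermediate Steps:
$\left(-212285 + 238753\right) + 270144 = 26468 + 270144 = 296612$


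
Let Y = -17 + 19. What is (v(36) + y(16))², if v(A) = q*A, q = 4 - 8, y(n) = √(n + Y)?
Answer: 20754 - 864*√2 ≈ 19532.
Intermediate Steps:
Y = 2
y(n) = √(2 + n) (y(n) = √(n + 2) = √(2 + n))
q = -4
v(A) = -4*A
(v(36) + y(16))² = (-4*36 + √(2 + 16))² = (-144 + √18)² = (-144 + 3*√2)²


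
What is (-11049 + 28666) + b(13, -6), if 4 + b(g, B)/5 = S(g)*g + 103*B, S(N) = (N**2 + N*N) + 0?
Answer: 36477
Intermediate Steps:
S(N) = 2*N**2 (S(N) = (N**2 + N**2) + 0 = 2*N**2 + 0 = 2*N**2)
b(g, B) = -20 + 10*g**3 + 515*B (b(g, B) = -20 + 5*((2*g**2)*g + 103*B) = -20 + 5*(2*g**3 + 103*B) = -20 + (10*g**3 + 515*B) = -20 + 10*g**3 + 515*B)
(-11049 + 28666) + b(13, -6) = (-11049 + 28666) + (-20 + 10*13**3 + 515*(-6)) = 17617 + (-20 + 10*2197 - 3090) = 17617 + (-20 + 21970 - 3090) = 17617 + 18860 = 36477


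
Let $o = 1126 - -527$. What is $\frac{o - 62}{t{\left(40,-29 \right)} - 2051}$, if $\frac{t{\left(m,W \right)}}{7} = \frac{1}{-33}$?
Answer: $- \frac{52503}{67690} \approx -0.77564$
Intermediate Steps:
$t{\left(m,W \right)} = - \frac{7}{33}$ ($t{\left(m,W \right)} = \frac{7}{-33} = 7 \left(- \frac{1}{33}\right) = - \frac{7}{33}$)
$o = 1653$ ($o = 1126 + 527 = 1653$)
$\frac{o - 62}{t{\left(40,-29 \right)} - 2051} = \frac{1653 - 62}{- \frac{7}{33} - 2051} = \frac{1591}{- \frac{7}{33} - 2051} = \frac{1591}{- \frac{67690}{33}} = 1591 \left(- \frac{33}{67690}\right) = - \frac{52503}{67690}$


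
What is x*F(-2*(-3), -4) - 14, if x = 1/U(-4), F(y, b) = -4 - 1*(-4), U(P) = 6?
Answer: -14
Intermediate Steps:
F(y, b) = 0 (F(y, b) = -4 + 4 = 0)
x = ⅙ (x = 1/6 = ⅙ ≈ 0.16667)
x*F(-2*(-3), -4) - 14 = (⅙)*0 - 14 = 0 - 14 = -14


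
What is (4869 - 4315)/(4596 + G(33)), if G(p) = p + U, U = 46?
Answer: 554/4675 ≈ 0.11850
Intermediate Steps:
G(p) = 46 + p (G(p) = p + 46 = 46 + p)
(4869 - 4315)/(4596 + G(33)) = (4869 - 4315)/(4596 + (46 + 33)) = 554/(4596 + 79) = 554/4675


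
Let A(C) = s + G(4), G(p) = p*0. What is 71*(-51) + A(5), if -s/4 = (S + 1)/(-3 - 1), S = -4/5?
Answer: -18104/5 ≈ -3620.8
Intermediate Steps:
S = -⅘ (S = -4*⅕ = -⅘ ≈ -0.80000)
G(p) = 0
s = ⅕ (s = -4*(-⅘ + 1)/(-3 - 1) = -4/(5*(-4)) = -4*(-1)/(5*4) = -4*(-1/20) = ⅕ ≈ 0.20000)
A(C) = ⅕ (A(C) = ⅕ + 0 = ⅕)
71*(-51) + A(5) = 71*(-51) + ⅕ = -3621 + ⅕ = -18104/5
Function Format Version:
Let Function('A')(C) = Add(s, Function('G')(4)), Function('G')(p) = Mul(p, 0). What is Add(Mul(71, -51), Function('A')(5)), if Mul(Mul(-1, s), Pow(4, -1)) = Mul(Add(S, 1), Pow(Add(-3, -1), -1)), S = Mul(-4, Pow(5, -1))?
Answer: Rational(-18104, 5) ≈ -3620.8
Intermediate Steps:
S = Rational(-4, 5) (S = Mul(-4, Rational(1, 5)) = Rational(-4, 5) ≈ -0.80000)
Function('G')(p) = 0
s = Rational(1, 5) (s = Mul(-4, Mul(Add(Rational(-4, 5), 1), Pow(Add(-3, -1), -1))) = Mul(-4, Mul(Rational(1, 5), Pow(-4, -1))) = Mul(-4, Mul(Rational(1, 5), Rational(-1, 4))) = Mul(-4, Rational(-1, 20)) = Rational(1, 5) ≈ 0.20000)
Function('A')(C) = Rational(1, 5) (Function('A')(C) = Add(Rational(1, 5), 0) = Rational(1, 5))
Add(Mul(71, -51), Function('A')(5)) = Add(Mul(71, -51), Rational(1, 5)) = Add(-3621, Rational(1, 5)) = Rational(-18104, 5)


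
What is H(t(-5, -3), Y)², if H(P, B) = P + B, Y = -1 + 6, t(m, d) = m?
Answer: 0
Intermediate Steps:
Y = 5
H(P, B) = B + P
H(t(-5, -3), Y)² = (5 - 5)² = 0² = 0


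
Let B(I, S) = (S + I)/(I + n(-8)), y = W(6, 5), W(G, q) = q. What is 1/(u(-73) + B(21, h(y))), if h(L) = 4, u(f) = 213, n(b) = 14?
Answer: 7/1496 ≈ 0.0046791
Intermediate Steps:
y = 5
B(I, S) = (I + S)/(14 + I) (B(I, S) = (S + I)/(I + 14) = (I + S)/(14 + I))
1/(u(-73) + B(21, h(y))) = 1/(213 + (21 + 4)/(14 + 21)) = 1/(213 + 25/35) = 1/(213 + (1/35)*25) = 1/(213 + 5/7) = 1/(1496/7) = 7/1496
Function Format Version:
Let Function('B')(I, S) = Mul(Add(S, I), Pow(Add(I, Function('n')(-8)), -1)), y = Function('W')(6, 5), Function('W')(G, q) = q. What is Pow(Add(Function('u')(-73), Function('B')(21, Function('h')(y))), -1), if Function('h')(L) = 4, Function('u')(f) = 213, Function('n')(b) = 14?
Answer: Rational(7, 1496) ≈ 0.0046791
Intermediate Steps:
y = 5
Function('B')(I, S) = Mul(Pow(Add(14, I), -1), Add(I, S)) (Function('B')(I, S) = Mul(Add(S, I), Pow(Add(I, 14), -1)) = Mul(Add(I, S), Pow(Add(14, I), -1)) = Mul(Pow(Add(14, I), -1), Add(I, S)))
Pow(Add(Function('u')(-73), Function('B')(21, Function('h')(y))), -1) = Pow(Add(213, Mul(Pow(Add(14, 21), -1), Add(21, 4))), -1) = Pow(Add(213, Mul(Pow(35, -1), 25)), -1) = Pow(Add(213, Mul(Rational(1, 35), 25)), -1) = Pow(Add(213, Rational(5, 7)), -1) = Pow(Rational(1496, 7), -1) = Rational(7, 1496)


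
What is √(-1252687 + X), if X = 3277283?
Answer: 2*√506149 ≈ 1422.9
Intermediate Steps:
√(-1252687 + X) = √(-1252687 + 3277283) = √2024596 = 2*√506149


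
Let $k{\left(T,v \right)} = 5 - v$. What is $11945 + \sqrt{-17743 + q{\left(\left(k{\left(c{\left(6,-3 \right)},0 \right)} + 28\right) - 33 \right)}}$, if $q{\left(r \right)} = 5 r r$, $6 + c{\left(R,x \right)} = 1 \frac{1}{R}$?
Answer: $11945 + i \sqrt{17743} \approx 11945.0 + 133.2 i$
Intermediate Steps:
$c{\left(R,x \right)} = -6 + \frac{1}{R}$ ($c{\left(R,x \right)} = -6 + 1 \frac{1}{R} = -6 + \frac{1}{R}$)
$q{\left(r \right)} = 5 r^{2}$
$11945 + \sqrt{-17743 + q{\left(\left(k{\left(c{\left(6,-3 \right)},0 \right)} + 28\right) - 33 \right)}} = 11945 + \sqrt{-17743 + 5 \left(\left(\left(5 - 0\right) + 28\right) - 33\right)^{2}} = 11945 + \sqrt{-17743 + 5 \left(\left(\left(5 + 0\right) + 28\right) - 33\right)^{2}} = 11945 + \sqrt{-17743 + 5 \left(\left(5 + 28\right) - 33\right)^{2}} = 11945 + \sqrt{-17743 + 5 \left(33 - 33\right)^{2}} = 11945 + \sqrt{-17743 + 5 \cdot 0^{2}} = 11945 + \sqrt{-17743 + 5 \cdot 0} = 11945 + \sqrt{-17743 + 0} = 11945 + \sqrt{-17743} = 11945 + i \sqrt{17743}$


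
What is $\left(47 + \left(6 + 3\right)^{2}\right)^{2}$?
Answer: $16384$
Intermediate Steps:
$\left(47 + \left(6 + 3\right)^{2}\right)^{2} = \left(47 + 9^{2}\right)^{2} = \left(47 + 81\right)^{2} = 128^{2} = 16384$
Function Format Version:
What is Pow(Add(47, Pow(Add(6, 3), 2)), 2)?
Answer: 16384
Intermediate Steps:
Pow(Add(47, Pow(Add(6, 3), 2)), 2) = Pow(Add(47, Pow(9, 2)), 2) = Pow(Add(47, 81), 2) = Pow(128, 2) = 16384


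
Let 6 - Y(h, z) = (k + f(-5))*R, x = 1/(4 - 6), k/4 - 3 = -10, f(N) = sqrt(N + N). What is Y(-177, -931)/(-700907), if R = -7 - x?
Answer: 176/700907 - 13*I*sqrt(10)/1401814 ≈ 0.0002511 - 2.9326e-5*I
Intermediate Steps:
f(N) = sqrt(2)*sqrt(N) (f(N) = sqrt(2*N) = sqrt(2)*sqrt(N))
k = -28 (k = 12 + 4*(-10) = 12 - 40 = -28)
x = -1/2 (x = 1/(-2) = -1/2 ≈ -0.50000)
R = -13/2 (R = -7 - 1*(-1/2) = -7 + 1/2 = -13/2 ≈ -6.5000)
Y(h, z) = -176 + 13*I*sqrt(10)/2 (Y(h, z) = 6 - (-28 + sqrt(2)*sqrt(-5))*(-13)/2 = 6 - (-28 + sqrt(2)*(I*sqrt(5)))*(-13)/2 = 6 - (-28 + I*sqrt(10))*(-13)/2 = 6 - (182 - 13*I*sqrt(10)/2) = 6 + (-182 + 13*I*sqrt(10)/2) = -176 + 13*I*sqrt(10)/2)
Y(-177, -931)/(-700907) = (-176 + 13*I*sqrt(10)/2)/(-700907) = (-176 + 13*I*sqrt(10)/2)*(-1/700907) = 176/700907 - 13*I*sqrt(10)/1401814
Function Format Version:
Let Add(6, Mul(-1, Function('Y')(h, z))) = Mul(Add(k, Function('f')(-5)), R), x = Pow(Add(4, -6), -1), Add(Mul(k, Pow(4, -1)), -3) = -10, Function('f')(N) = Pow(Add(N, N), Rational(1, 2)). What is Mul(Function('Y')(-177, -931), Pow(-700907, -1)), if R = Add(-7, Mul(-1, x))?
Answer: Add(Rational(176, 700907), Mul(Rational(-13, 1401814), I, Pow(10, Rational(1, 2)))) ≈ Add(0.00025110, Mul(-2.9326e-5, I))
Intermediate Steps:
Function('f')(N) = Mul(Pow(2, Rational(1, 2)), Pow(N, Rational(1, 2))) (Function('f')(N) = Pow(Mul(2, N), Rational(1, 2)) = Mul(Pow(2, Rational(1, 2)), Pow(N, Rational(1, 2))))
k = -28 (k = Add(12, Mul(4, -10)) = Add(12, -40) = -28)
x = Rational(-1, 2) (x = Pow(-2, -1) = Rational(-1, 2) ≈ -0.50000)
R = Rational(-13, 2) (R = Add(-7, Mul(-1, Rational(-1, 2))) = Add(-7, Rational(1, 2)) = Rational(-13, 2) ≈ -6.5000)
Function('Y')(h, z) = Add(-176, Mul(Rational(13, 2), I, Pow(10, Rational(1, 2)))) (Function('Y')(h, z) = Add(6, Mul(-1, Mul(Add(-28, Mul(Pow(2, Rational(1, 2)), Pow(-5, Rational(1, 2)))), Rational(-13, 2)))) = Add(6, Mul(-1, Mul(Add(-28, Mul(Pow(2, Rational(1, 2)), Mul(I, Pow(5, Rational(1, 2))))), Rational(-13, 2)))) = Add(6, Mul(-1, Mul(Add(-28, Mul(I, Pow(10, Rational(1, 2)))), Rational(-13, 2)))) = Add(6, Mul(-1, Add(182, Mul(Rational(-13, 2), I, Pow(10, Rational(1, 2)))))) = Add(6, Add(-182, Mul(Rational(13, 2), I, Pow(10, Rational(1, 2))))) = Add(-176, Mul(Rational(13, 2), I, Pow(10, Rational(1, 2)))))
Mul(Function('Y')(-177, -931), Pow(-700907, -1)) = Mul(Add(-176, Mul(Rational(13, 2), I, Pow(10, Rational(1, 2)))), Pow(-700907, -1)) = Mul(Add(-176, Mul(Rational(13, 2), I, Pow(10, Rational(1, 2)))), Rational(-1, 700907)) = Add(Rational(176, 700907), Mul(Rational(-13, 1401814), I, Pow(10, Rational(1, 2))))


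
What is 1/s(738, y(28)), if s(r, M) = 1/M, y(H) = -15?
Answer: -15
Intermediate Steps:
1/s(738, y(28)) = 1/(1/(-15)) = 1/(-1/15) = -15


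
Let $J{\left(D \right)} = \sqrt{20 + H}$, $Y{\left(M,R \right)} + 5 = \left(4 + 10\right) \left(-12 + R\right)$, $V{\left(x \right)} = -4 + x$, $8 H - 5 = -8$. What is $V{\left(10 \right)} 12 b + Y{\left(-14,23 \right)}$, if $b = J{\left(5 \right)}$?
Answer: $149 + 18 \sqrt{314} \approx 467.96$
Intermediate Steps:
$H = - \frac{3}{8}$ ($H = \frac{5}{8} + \frac{1}{8} \left(-8\right) = \frac{5}{8} - 1 = - \frac{3}{8} \approx -0.375$)
$Y{\left(M,R \right)} = -173 + 14 R$ ($Y{\left(M,R \right)} = -5 + \left(4 + 10\right) \left(-12 + R\right) = -5 + 14 \left(-12 + R\right) = -5 + \left(-168 + 14 R\right) = -173 + 14 R$)
$J{\left(D \right)} = \frac{\sqrt{314}}{4}$ ($J{\left(D \right)} = \sqrt{20 - \frac{3}{8}} = \sqrt{\frac{157}{8}} = \frac{\sqrt{314}}{4}$)
$b = \frac{\sqrt{314}}{4} \approx 4.43$
$V{\left(10 \right)} 12 b + Y{\left(-14,23 \right)} = \left(-4 + 10\right) 12 \frac{\sqrt{314}}{4} + \left(-173 + 14 \cdot 23\right) = 6 \cdot 12 \frac{\sqrt{314}}{4} + \left(-173 + 322\right) = 72 \frac{\sqrt{314}}{4} + 149 = 18 \sqrt{314} + 149 = 149 + 18 \sqrt{314}$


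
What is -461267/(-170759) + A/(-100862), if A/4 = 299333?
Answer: -78965451417/8611547129 ≈ -9.1697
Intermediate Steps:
A = 1197332 (A = 4*299333 = 1197332)
-461267/(-170759) + A/(-100862) = -461267/(-170759) + 1197332/(-100862) = -461267*(-1/170759) + 1197332*(-1/100862) = 461267/170759 - 598666/50431 = -78965451417/8611547129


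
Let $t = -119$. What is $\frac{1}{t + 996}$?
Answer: $\frac{1}{877} \approx 0.0011403$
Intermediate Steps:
$\frac{1}{t + 996} = \frac{1}{-119 + 996} = \frac{1}{877}$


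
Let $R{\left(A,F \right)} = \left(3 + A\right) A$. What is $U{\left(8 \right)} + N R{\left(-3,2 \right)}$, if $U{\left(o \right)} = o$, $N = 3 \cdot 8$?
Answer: $8$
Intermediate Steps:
$N = 24$
$R{\left(A,F \right)} = A \left(3 + A\right)$
$U{\left(8 \right)} + N R{\left(-3,2 \right)} = 8 + 24 \left(- 3 \left(3 - 3\right)\right) = 8 + 24 \left(\left(-3\right) 0\right) = 8 + 24 \cdot 0 = 8 + 0 = 8$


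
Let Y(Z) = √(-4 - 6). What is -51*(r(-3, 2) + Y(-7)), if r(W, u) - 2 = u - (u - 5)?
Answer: -357 - 51*I*√10 ≈ -357.0 - 161.28*I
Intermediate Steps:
r(W, u) = 7 (r(W, u) = 2 + (u - (u - 5)) = 2 + (u - (-5 + u)) = 2 + (u + (5 - u)) = 2 + 5 = 7)
Y(Z) = I*√10 (Y(Z) = √(-10) = I*√10)
-51*(r(-3, 2) + Y(-7)) = -51*(7 + I*√10) = -357 - 51*I*√10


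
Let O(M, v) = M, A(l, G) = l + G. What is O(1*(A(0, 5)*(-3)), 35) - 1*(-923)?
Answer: 908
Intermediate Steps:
A(l, G) = G + l
O(1*(A(0, 5)*(-3)), 35) - 1*(-923) = 1*((5 + 0)*(-3)) - 1*(-923) = 1*(5*(-3)) + 923 = 1*(-15) + 923 = -15 + 923 = 908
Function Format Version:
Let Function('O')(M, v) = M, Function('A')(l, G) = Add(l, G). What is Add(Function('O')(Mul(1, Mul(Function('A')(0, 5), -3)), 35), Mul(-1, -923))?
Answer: 908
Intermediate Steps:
Function('A')(l, G) = Add(G, l)
Add(Function('O')(Mul(1, Mul(Function('A')(0, 5), -3)), 35), Mul(-1, -923)) = Add(Mul(1, Mul(Add(5, 0), -3)), Mul(-1, -923)) = Add(Mul(1, Mul(5, -3)), 923) = Add(Mul(1, -15), 923) = Add(-15, 923) = 908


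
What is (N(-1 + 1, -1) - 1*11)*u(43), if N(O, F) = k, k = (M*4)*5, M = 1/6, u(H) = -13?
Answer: 299/3 ≈ 99.667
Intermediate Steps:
M = 1/6 ≈ 0.16667
k = 10/3 (k = ((1/6)*4)*5 = (2/3)*5 = 10/3 ≈ 3.3333)
N(O, F) = 10/3
(N(-1 + 1, -1) - 1*11)*u(43) = (10/3 - 1*11)*(-13) = (10/3 - 11)*(-13) = -23/3*(-13) = 299/3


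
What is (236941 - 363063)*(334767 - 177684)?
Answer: -19811622126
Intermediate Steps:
(236941 - 363063)*(334767 - 177684) = -126122*157083 = -19811622126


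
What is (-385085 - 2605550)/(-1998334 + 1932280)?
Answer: 2990635/66054 ≈ 45.276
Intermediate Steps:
(-385085 - 2605550)/(-1998334 + 1932280) = -2990635/(-66054) = -2990635*(-1/66054) = 2990635/66054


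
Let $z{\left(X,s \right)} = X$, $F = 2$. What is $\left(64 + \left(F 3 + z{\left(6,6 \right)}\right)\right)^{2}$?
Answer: $5776$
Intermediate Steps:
$\left(64 + \left(F 3 + z{\left(6,6 \right)}\right)\right)^{2} = \left(64 + \left(2 \cdot 3 + 6\right)\right)^{2} = \left(64 + \left(6 + 6\right)\right)^{2} = \left(64 + 12\right)^{2} = 76^{2} = 5776$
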